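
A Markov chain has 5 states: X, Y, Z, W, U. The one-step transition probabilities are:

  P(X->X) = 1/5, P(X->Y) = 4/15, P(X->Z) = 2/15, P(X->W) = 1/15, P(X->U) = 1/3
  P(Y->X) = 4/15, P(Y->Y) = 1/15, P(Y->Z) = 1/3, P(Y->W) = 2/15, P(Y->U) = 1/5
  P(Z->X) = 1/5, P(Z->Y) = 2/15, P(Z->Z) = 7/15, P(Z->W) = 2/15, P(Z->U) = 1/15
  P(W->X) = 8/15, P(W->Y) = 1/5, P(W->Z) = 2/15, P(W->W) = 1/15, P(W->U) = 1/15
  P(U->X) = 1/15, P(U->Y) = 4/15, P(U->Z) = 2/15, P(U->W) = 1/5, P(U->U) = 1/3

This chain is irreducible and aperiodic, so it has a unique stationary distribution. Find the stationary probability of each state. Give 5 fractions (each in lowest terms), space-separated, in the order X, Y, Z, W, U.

Answer: 9829/43469 8124/43469 11131/43469 5382/43469 9003/43469

Derivation:
The stationary distribution satisfies pi = pi * P, i.e.:
  pi_X = 1/5*pi_X + 4/15*pi_Y + 1/5*pi_Z + 8/15*pi_W + 1/15*pi_U
  pi_Y = 4/15*pi_X + 1/15*pi_Y + 2/15*pi_Z + 1/5*pi_W + 4/15*pi_U
  pi_Z = 2/15*pi_X + 1/3*pi_Y + 7/15*pi_Z + 2/15*pi_W + 2/15*pi_U
  pi_W = 1/15*pi_X + 2/15*pi_Y + 2/15*pi_Z + 1/15*pi_W + 1/5*pi_U
  pi_U = 1/3*pi_X + 1/5*pi_Y + 1/15*pi_Z + 1/15*pi_W + 1/3*pi_U
with normalization: pi_X + pi_Y + pi_Z + pi_W + pi_U = 1.

Using the first 4 balance equations plus normalization, the linear system A*pi = b is:
  [-4/5, 4/15, 1/5, 8/15, 1/15] . pi = 0
  [4/15, -14/15, 2/15, 1/5, 4/15] . pi = 0
  [2/15, 1/3, -8/15, 2/15, 2/15] . pi = 0
  [1/15, 2/15, 2/15, -14/15, 1/5] . pi = 0
  [1, 1, 1, 1, 1] . pi = 1

Solving yields:
  pi_X = 9829/43469
  pi_Y = 8124/43469
  pi_Z = 11131/43469
  pi_W = 5382/43469
  pi_U = 9003/43469

Verification (pi * P):
  9829/43469*1/5 + 8124/43469*4/15 + 11131/43469*1/5 + 5382/43469*8/15 + 9003/43469*1/15 = 9829/43469 = pi_X  (ok)
  9829/43469*4/15 + 8124/43469*1/15 + 11131/43469*2/15 + 5382/43469*1/5 + 9003/43469*4/15 = 8124/43469 = pi_Y  (ok)
  9829/43469*2/15 + 8124/43469*1/3 + 11131/43469*7/15 + 5382/43469*2/15 + 9003/43469*2/15 = 11131/43469 = pi_Z  (ok)
  9829/43469*1/15 + 8124/43469*2/15 + 11131/43469*2/15 + 5382/43469*1/15 + 9003/43469*1/5 = 5382/43469 = pi_W  (ok)
  9829/43469*1/3 + 8124/43469*1/5 + 11131/43469*1/15 + 5382/43469*1/15 + 9003/43469*1/3 = 9003/43469 = pi_U  (ok)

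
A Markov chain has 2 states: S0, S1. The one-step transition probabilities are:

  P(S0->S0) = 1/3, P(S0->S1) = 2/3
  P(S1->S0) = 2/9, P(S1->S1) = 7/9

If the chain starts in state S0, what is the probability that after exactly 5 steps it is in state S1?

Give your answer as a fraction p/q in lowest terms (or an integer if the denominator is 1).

Answer: 14762/19683

Derivation:
Computing P^5 by repeated multiplication:
P^1 =
  S0: [1/3, 2/3]
  S1: [2/9, 7/9]
P^2 =
  S0: [7/27, 20/27]
  S1: [20/81, 61/81]
P^3 =
  S0: [61/243, 182/243]
  S1: [182/729, 547/729]
P^4 =
  S0: [547/2187, 1640/2187]
  S1: [1640/6561, 4921/6561]
P^5 =
  S0: [4921/19683, 14762/19683]
  S1: [14762/59049, 44287/59049]

(P^5)[S0 -> S1] = 14762/19683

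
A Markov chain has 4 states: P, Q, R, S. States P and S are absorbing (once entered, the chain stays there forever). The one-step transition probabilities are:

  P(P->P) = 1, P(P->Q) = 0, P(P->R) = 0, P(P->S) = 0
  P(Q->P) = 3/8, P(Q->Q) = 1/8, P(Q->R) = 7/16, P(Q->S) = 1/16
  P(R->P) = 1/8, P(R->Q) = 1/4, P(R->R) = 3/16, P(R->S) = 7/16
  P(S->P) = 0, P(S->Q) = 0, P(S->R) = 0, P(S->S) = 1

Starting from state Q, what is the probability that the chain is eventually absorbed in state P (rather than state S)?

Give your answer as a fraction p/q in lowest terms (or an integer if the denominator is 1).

Answer: 46/77

Derivation:
Let a_i = P(absorbed in P | start in state i).
Boundary conditions: a_P = 1, a_S = 0.
For each transient state i, a_i = sum_j P(i->j) * a_j:
  a_Q = 3/8*a_P + 1/8*a_Q + 7/16*a_R + 1/16*a_S
  a_R = 1/8*a_P + 1/4*a_Q + 3/16*a_R + 7/16*a_S

Substituting a_P = 1 and a_S = 0, rearrange to (I - Q) a = r where r[i] = P(i -> P):
  [7/8, -7/16] . (a_Q, a_R) = 3/8
  [-1/4, 13/16] . (a_Q, a_R) = 1/8

Solving yields:
  a_Q = 46/77
  a_R = 26/77

Starting state is Q, so the absorption probability is a_Q = 46/77.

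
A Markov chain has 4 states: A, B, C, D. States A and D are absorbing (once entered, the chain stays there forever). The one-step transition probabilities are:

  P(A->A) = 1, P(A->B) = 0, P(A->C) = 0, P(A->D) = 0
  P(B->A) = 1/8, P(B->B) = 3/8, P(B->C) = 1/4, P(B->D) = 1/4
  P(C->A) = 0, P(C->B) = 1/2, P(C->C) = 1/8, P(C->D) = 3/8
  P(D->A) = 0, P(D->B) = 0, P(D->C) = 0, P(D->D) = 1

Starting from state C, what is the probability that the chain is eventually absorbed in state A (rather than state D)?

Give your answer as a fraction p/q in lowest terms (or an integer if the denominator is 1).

Answer: 4/27

Derivation:
Let a_i = P(absorbed in A | start in state i).
Boundary conditions: a_A = 1, a_D = 0.
For each transient state i, a_i = sum_j P(i->j) * a_j:
  a_B = 1/8*a_A + 3/8*a_B + 1/4*a_C + 1/4*a_D
  a_C = 0*a_A + 1/2*a_B + 1/8*a_C + 3/8*a_D

Substituting a_A = 1 and a_D = 0, rearrange to (I - Q) a = r where r[i] = P(i -> A):
  [5/8, -1/4] . (a_B, a_C) = 1/8
  [-1/2, 7/8] . (a_B, a_C) = 0

Solving yields:
  a_B = 7/27
  a_C = 4/27

Starting state is C, so the absorption probability is a_C = 4/27.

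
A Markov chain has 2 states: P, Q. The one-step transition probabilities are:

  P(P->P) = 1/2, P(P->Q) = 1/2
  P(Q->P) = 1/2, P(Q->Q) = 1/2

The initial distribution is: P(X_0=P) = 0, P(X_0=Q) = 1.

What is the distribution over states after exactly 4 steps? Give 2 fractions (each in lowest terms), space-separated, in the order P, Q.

Answer: 1/2 1/2

Derivation:
Propagating the distribution step by step (d_{t+1} = d_t * P):
d_0 = (P=0, Q=1)
  d_1[P] = 0*1/2 + 1*1/2 = 1/2
  d_1[Q] = 0*1/2 + 1*1/2 = 1/2
d_1 = (P=1/2, Q=1/2)
  d_2[P] = 1/2*1/2 + 1/2*1/2 = 1/2
  d_2[Q] = 1/2*1/2 + 1/2*1/2 = 1/2
d_2 = (P=1/2, Q=1/2)
  d_3[P] = 1/2*1/2 + 1/2*1/2 = 1/2
  d_3[Q] = 1/2*1/2 + 1/2*1/2 = 1/2
d_3 = (P=1/2, Q=1/2)
  d_4[P] = 1/2*1/2 + 1/2*1/2 = 1/2
  d_4[Q] = 1/2*1/2 + 1/2*1/2 = 1/2
d_4 = (P=1/2, Q=1/2)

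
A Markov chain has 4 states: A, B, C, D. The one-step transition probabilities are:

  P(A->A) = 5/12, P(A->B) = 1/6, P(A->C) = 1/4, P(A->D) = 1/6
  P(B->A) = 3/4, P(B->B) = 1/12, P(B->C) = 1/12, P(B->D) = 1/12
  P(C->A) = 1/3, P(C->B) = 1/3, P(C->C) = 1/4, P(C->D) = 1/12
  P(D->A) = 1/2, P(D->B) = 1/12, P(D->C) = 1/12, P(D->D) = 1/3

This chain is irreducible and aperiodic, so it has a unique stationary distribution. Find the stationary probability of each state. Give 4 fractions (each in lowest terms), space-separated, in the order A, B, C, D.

The stationary distribution satisfies pi = pi * P, i.e.:
  pi_A = 5/12*pi_A + 3/4*pi_B + 1/3*pi_C + 1/2*pi_D
  pi_B = 1/6*pi_A + 1/12*pi_B + 1/3*pi_C + 1/12*pi_D
  pi_C = 1/4*pi_A + 1/12*pi_B + 1/4*pi_C + 1/12*pi_D
  pi_D = 1/6*pi_A + 1/12*pi_B + 1/12*pi_C + 1/3*pi_D
with normalization: pi_A + pi_B + pi_C + pi_D = 1.

Using the first 3 balance equations plus normalization, the linear system A*pi = b is:
  [-7/12, 3/4, 1/3, 1/2] . pi = 0
  [1/6, -11/12, 1/3, 1/12] . pi = 0
  [1/4, 1/12, -3/4, 1/12] . pi = 0
  [1, 1, 1, 1] . pi = 1

Solving yields:
  pi_A = 49/104
  pi_B = 89/520
  pi_C = 101/520
  pi_D = 17/104

Verification (pi * P):
  49/104*5/12 + 89/520*3/4 + 101/520*1/3 + 17/104*1/2 = 49/104 = pi_A  (ok)
  49/104*1/6 + 89/520*1/12 + 101/520*1/3 + 17/104*1/12 = 89/520 = pi_B  (ok)
  49/104*1/4 + 89/520*1/12 + 101/520*1/4 + 17/104*1/12 = 101/520 = pi_C  (ok)
  49/104*1/6 + 89/520*1/12 + 101/520*1/12 + 17/104*1/3 = 17/104 = pi_D  (ok)

Answer: 49/104 89/520 101/520 17/104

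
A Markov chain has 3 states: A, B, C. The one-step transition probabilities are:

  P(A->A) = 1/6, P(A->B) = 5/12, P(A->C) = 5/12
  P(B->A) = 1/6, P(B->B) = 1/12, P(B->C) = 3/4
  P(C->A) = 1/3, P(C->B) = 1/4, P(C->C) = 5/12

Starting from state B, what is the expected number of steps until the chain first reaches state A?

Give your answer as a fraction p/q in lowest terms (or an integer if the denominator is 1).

Let h_i = expected steps to first reach A from state i.
Boundary: h_A = 0.
First-step equations for the other states:
  h_B = 1 + 1/6*h_A + 1/12*h_B + 3/4*h_C
  h_C = 1 + 1/3*h_A + 1/4*h_B + 5/12*h_C

Substituting h_A = 0 and rearranging gives the linear system (I - Q) h = 1:
  [11/12, -3/4] . (h_B, h_C) = 1
  [-1/4, 7/12] . (h_B, h_C) = 1

Solving yields:
  h_B = 96/25
  h_C = 84/25

Starting state is B, so the expected hitting time is h_B = 96/25.

Answer: 96/25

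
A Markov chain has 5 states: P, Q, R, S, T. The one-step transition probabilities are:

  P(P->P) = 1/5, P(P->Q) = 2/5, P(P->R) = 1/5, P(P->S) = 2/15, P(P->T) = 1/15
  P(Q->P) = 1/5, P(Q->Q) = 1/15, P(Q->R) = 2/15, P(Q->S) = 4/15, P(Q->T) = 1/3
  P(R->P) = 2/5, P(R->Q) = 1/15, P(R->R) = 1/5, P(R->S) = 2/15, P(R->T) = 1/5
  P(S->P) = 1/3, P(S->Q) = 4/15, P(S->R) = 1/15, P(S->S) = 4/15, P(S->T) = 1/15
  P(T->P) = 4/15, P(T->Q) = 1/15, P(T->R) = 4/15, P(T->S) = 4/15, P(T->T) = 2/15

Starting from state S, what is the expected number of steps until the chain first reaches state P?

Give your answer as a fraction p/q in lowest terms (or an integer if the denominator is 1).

Let h_i = expected steps to first reach P from state i.
Boundary: h_P = 0.
First-step equations for the other states:
  h_Q = 1 + 1/5*h_P + 1/15*h_Q + 2/15*h_R + 4/15*h_S + 1/3*h_T
  h_R = 1 + 2/5*h_P + 1/15*h_Q + 1/5*h_R + 2/15*h_S + 1/5*h_T
  h_S = 1 + 1/3*h_P + 4/15*h_Q + 1/15*h_R + 4/15*h_S + 1/15*h_T
  h_T = 1 + 4/15*h_P + 1/15*h_Q + 4/15*h_R + 4/15*h_S + 2/15*h_T

Substituting h_P = 0 and rearranging gives the linear system (I - Q) h = 1:
  [14/15, -2/15, -4/15, -1/3] . (h_Q, h_R, h_S, h_T) = 1
  [-1/15, 4/5, -2/15, -1/5] . (h_Q, h_R, h_S, h_T) = 1
  [-4/15, -1/15, 11/15, -1/15] . (h_Q, h_R, h_S, h_T) = 1
  [-1/15, -4/15, -4/15, 13/15] . (h_Q, h_R, h_S, h_T) = 1

Solving yields:
  h_Q = 28410/7883
  h_R = 23040/7883
  h_S = 25560/7883
  h_T = 26235/7883

Starting state is S, so the expected hitting time is h_S = 25560/7883.

Answer: 25560/7883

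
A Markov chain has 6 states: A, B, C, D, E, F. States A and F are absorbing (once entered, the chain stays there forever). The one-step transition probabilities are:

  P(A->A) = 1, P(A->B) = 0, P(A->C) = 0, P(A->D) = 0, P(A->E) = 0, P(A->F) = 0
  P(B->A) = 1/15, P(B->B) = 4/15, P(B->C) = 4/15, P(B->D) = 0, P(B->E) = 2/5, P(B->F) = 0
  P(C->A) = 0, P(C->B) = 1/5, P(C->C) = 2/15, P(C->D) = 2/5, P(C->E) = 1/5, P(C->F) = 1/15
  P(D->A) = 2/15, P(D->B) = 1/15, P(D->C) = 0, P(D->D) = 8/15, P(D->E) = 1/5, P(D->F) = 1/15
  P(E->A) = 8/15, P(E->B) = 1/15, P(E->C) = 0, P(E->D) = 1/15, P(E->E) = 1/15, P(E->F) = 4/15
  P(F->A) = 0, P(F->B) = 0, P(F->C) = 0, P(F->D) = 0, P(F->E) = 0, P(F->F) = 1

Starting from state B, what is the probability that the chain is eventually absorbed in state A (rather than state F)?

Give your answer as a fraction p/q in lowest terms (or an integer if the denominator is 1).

Answer: 7703/11317

Derivation:
Let a_i = P(absorbed in A | start in state i).
Boundary conditions: a_A = 1, a_F = 0.
For each transient state i, a_i = sum_j P(i->j) * a_j:
  a_B = 1/15*a_A + 4/15*a_B + 4/15*a_C + 0*a_D + 2/5*a_E + 0*a_F
  a_C = 0*a_A + 1/5*a_B + 2/15*a_C + 2/5*a_D + 1/5*a_E + 1/15*a_F
  a_D = 2/15*a_A + 1/15*a_B + 0*a_C + 8/15*a_D + 1/5*a_E + 1/15*a_F
  a_E = 8/15*a_A + 1/15*a_B + 0*a_C + 1/15*a_D + 1/15*a_E + 4/15*a_F

Substituting a_A = 1 and a_F = 0, rearrange to (I - Q) a = r where r[i] = P(i -> A):
  [11/15, -4/15, 0, -2/5] . (a_B, a_C, a_D, a_E) = 1/15
  [-1/5, 13/15, -2/5, -1/5] . (a_B, a_C, a_D, a_E) = 0
  [-1/15, 0, 7/15, -1/5] . (a_B, a_C, a_D, a_E) = 2/15
  [-1/15, 0, -1/15, 14/15] . (a_B, a_C, a_D, a_E) = 8/15

Solving yields:
  a_B = 7703/11317
  a_C = 7017/11317
  a_D = 7573/11317
  a_E = 7558/11317

Starting state is B, so the absorption probability is a_B = 7703/11317.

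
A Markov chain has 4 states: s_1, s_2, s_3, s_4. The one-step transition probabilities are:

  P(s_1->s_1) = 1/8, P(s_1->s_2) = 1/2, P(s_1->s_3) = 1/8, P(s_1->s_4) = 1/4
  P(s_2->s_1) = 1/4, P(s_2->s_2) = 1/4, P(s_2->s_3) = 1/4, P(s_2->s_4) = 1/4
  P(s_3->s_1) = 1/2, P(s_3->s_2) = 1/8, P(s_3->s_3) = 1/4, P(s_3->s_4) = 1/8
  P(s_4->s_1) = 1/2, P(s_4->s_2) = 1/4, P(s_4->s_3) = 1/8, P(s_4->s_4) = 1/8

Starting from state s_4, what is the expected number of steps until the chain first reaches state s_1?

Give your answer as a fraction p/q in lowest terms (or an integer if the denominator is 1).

Answer: 228/101

Derivation:
Let h_i = expected steps to first reach s_1 from state i.
Boundary: h_s_1 = 0.
First-step equations for the other states:
  h_s_2 = 1 + 1/4*h_s_1 + 1/4*h_s_2 + 1/4*h_s_3 + 1/4*h_s_4
  h_s_3 = 1 + 1/2*h_s_1 + 1/8*h_s_2 + 1/4*h_s_3 + 1/8*h_s_4
  h_s_4 = 1 + 1/2*h_s_1 + 1/4*h_s_2 + 1/8*h_s_3 + 1/8*h_s_4

Substituting h_s_1 = 0 and rearranging gives the linear system (I - Q) h = 1:
  [3/4, -1/4, -1/4] . (h_s_2, h_s_3, h_s_4) = 1
  [-1/8, 3/4, -1/8] . (h_s_2, h_s_3, h_s_4) = 1
  [-1/4, -1/8, 7/8] . (h_s_2, h_s_3, h_s_4) = 1

Solving yields:
  h_s_2 = 284/101
  h_s_3 = 220/101
  h_s_4 = 228/101

Starting state is s_4, so the expected hitting time is h_s_4 = 228/101.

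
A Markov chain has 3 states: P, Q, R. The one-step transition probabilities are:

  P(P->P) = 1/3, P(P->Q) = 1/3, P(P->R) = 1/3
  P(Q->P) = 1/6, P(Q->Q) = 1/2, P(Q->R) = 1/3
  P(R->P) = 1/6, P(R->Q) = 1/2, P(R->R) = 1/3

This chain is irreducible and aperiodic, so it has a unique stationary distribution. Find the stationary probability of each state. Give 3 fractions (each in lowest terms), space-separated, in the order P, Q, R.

Answer: 1/5 7/15 1/3

Derivation:
The stationary distribution satisfies pi = pi * P, i.e.:
  pi_P = 1/3*pi_P + 1/6*pi_Q + 1/6*pi_R
  pi_Q = 1/3*pi_P + 1/2*pi_Q + 1/2*pi_R
  pi_R = 1/3*pi_P + 1/3*pi_Q + 1/3*pi_R
with normalization: pi_P + pi_Q + pi_R = 1.

Using the first 2 balance equations plus normalization, the linear system A*pi = b is:
  [-2/3, 1/6, 1/6] . pi = 0
  [1/3, -1/2, 1/2] . pi = 0
  [1, 1, 1] . pi = 1

Solving yields:
  pi_P = 1/5
  pi_Q = 7/15
  pi_R = 1/3

Verification (pi * P):
  1/5*1/3 + 7/15*1/6 + 1/3*1/6 = 1/5 = pi_P  (ok)
  1/5*1/3 + 7/15*1/2 + 1/3*1/2 = 7/15 = pi_Q  (ok)
  1/5*1/3 + 7/15*1/3 + 1/3*1/3 = 1/3 = pi_R  (ok)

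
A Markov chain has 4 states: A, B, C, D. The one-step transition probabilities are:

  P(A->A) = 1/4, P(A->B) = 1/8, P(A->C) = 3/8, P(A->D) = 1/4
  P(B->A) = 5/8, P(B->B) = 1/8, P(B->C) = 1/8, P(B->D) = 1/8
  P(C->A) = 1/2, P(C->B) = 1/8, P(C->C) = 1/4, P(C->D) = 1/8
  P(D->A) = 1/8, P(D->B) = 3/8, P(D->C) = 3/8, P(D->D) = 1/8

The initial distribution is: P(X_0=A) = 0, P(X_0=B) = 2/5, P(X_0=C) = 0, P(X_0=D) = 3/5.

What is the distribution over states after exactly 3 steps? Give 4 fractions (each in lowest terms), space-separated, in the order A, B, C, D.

Answer: 911/2560 213/1280 773/2560 45/256

Derivation:
Propagating the distribution step by step (d_{t+1} = d_t * P):
d_0 = (A=0, B=2/5, C=0, D=3/5)
  d_1[A] = 0*1/4 + 2/5*5/8 + 0*1/2 + 3/5*1/8 = 13/40
  d_1[B] = 0*1/8 + 2/5*1/8 + 0*1/8 + 3/5*3/8 = 11/40
  d_1[C] = 0*3/8 + 2/5*1/8 + 0*1/4 + 3/5*3/8 = 11/40
  d_1[D] = 0*1/4 + 2/5*1/8 + 0*1/8 + 3/5*1/8 = 1/8
d_1 = (A=13/40, B=11/40, C=11/40, D=1/8)
  d_2[A] = 13/40*1/4 + 11/40*5/8 + 11/40*1/2 + 1/8*1/8 = 13/32
  d_2[B] = 13/40*1/8 + 11/40*1/8 + 11/40*1/8 + 1/8*3/8 = 5/32
  d_2[C] = 13/40*3/8 + 11/40*1/8 + 11/40*1/4 + 1/8*3/8 = 87/320
  d_2[D] = 13/40*1/4 + 11/40*1/8 + 11/40*1/8 + 1/8*1/8 = 53/320
d_2 = (A=13/32, B=5/32, C=87/320, D=53/320)
  d_3[A] = 13/32*1/4 + 5/32*5/8 + 87/320*1/2 + 53/320*1/8 = 911/2560
  d_3[B] = 13/32*1/8 + 5/32*1/8 + 87/320*1/8 + 53/320*3/8 = 213/1280
  d_3[C] = 13/32*3/8 + 5/32*1/8 + 87/320*1/4 + 53/320*3/8 = 773/2560
  d_3[D] = 13/32*1/4 + 5/32*1/8 + 87/320*1/8 + 53/320*1/8 = 45/256
d_3 = (A=911/2560, B=213/1280, C=773/2560, D=45/256)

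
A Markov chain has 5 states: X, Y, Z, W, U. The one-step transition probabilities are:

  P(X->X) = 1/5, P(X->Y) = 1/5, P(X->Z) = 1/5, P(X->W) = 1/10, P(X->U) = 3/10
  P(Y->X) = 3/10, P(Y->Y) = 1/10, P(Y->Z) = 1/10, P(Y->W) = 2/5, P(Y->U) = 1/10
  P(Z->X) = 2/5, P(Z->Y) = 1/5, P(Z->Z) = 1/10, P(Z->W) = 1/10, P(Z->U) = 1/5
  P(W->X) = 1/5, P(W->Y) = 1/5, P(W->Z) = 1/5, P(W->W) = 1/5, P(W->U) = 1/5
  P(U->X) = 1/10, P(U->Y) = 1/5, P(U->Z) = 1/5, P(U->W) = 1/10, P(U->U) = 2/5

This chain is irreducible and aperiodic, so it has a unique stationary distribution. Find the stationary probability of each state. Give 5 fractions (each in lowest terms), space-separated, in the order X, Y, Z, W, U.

Answer: 2212/9801 2/11 20/121 17/99 2504/9801

Derivation:
The stationary distribution satisfies pi = pi * P, i.e.:
  pi_X = 1/5*pi_X + 3/10*pi_Y + 2/5*pi_Z + 1/5*pi_W + 1/10*pi_U
  pi_Y = 1/5*pi_X + 1/10*pi_Y + 1/5*pi_Z + 1/5*pi_W + 1/5*pi_U
  pi_Z = 1/5*pi_X + 1/10*pi_Y + 1/10*pi_Z + 1/5*pi_W + 1/5*pi_U
  pi_W = 1/10*pi_X + 2/5*pi_Y + 1/10*pi_Z + 1/5*pi_W + 1/10*pi_U
  pi_U = 3/10*pi_X + 1/10*pi_Y + 1/5*pi_Z + 1/5*pi_W + 2/5*pi_U
with normalization: pi_X + pi_Y + pi_Z + pi_W + pi_U = 1.

Using the first 4 balance equations plus normalization, the linear system A*pi = b is:
  [-4/5, 3/10, 2/5, 1/5, 1/10] . pi = 0
  [1/5, -9/10, 1/5, 1/5, 1/5] . pi = 0
  [1/5, 1/10, -9/10, 1/5, 1/5] . pi = 0
  [1/10, 2/5, 1/10, -4/5, 1/10] . pi = 0
  [1, 1, 1, 1, 1] . pi = 1

Solving yields:
  pi_X = 2212/9801
  pi_Y = 2/11
  pi_Z = 20/121
  pi_W = 17/99
  pi_U = 2504/9801

Verification (pi * P):
  2212/9801*1/5 + 2/11*3/10 + 20/121*2/5 + 17/99*1/5 + 2504/9801*1/10 = 2212/9801 = pi_X  (ok)
  2212/9801*1/5 + 2/11*1/10 + 20/121*1/5 + 17/99*1/5 + 2504/9801*1/5 = 2/11 = pi_Y  (ok)
  2212/9801*1/5 + 2/11*1/10 + 20/121*1/10 + 17/99*1/5 + 2504/9801*1/5 = 20/121 = pi_Z  (ok)
  2212/9801*1/10 + 2/11*2/5 + 20/121*1/10 + 17/99*1/5 + 2504/9801*1/10 = 17/99 = pi_W  (ok)
  2212/9801*3/10 + 2/11*1/10 + 20/121*1/5 + 17/99*1/5 + 2504/9801*2/5 = 2504/9801 = pi_U  (ok)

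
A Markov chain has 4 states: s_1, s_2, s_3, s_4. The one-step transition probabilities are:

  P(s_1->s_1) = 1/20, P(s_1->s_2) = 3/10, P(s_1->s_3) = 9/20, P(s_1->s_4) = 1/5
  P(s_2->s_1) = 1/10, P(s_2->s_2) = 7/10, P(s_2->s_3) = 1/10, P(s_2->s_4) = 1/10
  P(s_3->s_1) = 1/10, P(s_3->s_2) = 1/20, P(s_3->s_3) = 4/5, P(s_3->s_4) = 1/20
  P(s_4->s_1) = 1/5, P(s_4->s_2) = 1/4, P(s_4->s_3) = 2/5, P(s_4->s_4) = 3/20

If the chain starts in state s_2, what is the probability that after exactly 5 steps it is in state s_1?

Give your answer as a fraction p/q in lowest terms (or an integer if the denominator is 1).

Answer: 167441/1600000

Derivation:
Computing P^5 by repeated multiplication:
P^1 =
  s_1: [1/20, 3/10, 9/20, 1/5]
  s_2: [1/10, 7/10, 1/10, 1/10]
  s_3: [1/10, 1/20, 4/5, 1/20]
  s_4: [1/5, 1/4, 2/5, 3/20]
P^2 =
  s_1: [47/400, 119/400, 197/400, 37/400]
  s_2: [21/200, 11/20, 47/200, 11/100]
  s_3: [1/10, 47/400, 71/100, 29/400]
  s_4: [21/200, 117/400, 99/200, 43/400]
P^3 =
  s_1: [827/8000, 233/800, 4109/8000, 367/4000]
  s_2: [423/4000, 1823/4000, 1337/4000, 417/4000]
  s_3: [409/4000, 1327/8000, 523/800, 5/64]
  s_4: [211/2000, 2303/8000, 1031/2000, 729/8000]
P^4 =
  s_1: [16641/160000, 45361/160000, 83719/160000, 14279/160000]
  s_2: [8411/80000, 15741/40000, 32181/80000, 3963/40000]
  s_3: [1027/10000, 31841/160000, 12337/20000, 13031/160000]
  s_4: [8307/80000, 1803/6400, 42009/80000, 14293/160000]
P^5 =
  s_1: [331917/3200000, 445007/1600000, 1694227/3200000, 141921/1600000]
  s_2: [167441/1600000, 22521/64000, 716967/1600000, 152567/1600000]
  s_3: [32963/320000, 708217/3200000, 947477/1600000, 267199/3200000]
  s_4: [82993/800000, 886217/3200000, 424577/800000, 283503/3200000]

(P^5)[s_2 -> s_1] = 167441/1600000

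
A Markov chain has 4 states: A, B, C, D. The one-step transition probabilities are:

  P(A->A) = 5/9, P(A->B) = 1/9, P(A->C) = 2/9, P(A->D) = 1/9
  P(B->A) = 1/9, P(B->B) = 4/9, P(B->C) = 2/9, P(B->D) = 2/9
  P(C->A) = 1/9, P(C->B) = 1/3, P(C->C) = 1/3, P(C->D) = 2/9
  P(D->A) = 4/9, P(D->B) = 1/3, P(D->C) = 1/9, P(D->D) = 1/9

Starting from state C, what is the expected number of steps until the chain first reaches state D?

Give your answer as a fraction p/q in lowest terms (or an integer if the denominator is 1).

Let h_i = expected steps to first reach D from state i.
Boundary: h_D = 0.
First-step equations for the other states:
  h_A = 1 + 5/9*h_A + 1/9*h_B + 2/9*h_C + 1/9*h_D
  h_B = 1 + 1/9*h_A + 4/9*h_B + 2/9*h_C + 2/9*h_D
  h_C = 1 + 1/9*h_A + 1/3*h_B + 1/3*h_C + 2/9*h_D

Substituting h_D = 0 and rearranging gives the linear system (I - Q) h = 1:
  [4/9, -1/9, -2/9] . (h_A, h_B, h_C) = 1
  [-1/9, 5/9, -2/9] . (h_A, h_B, h_C) = 1
  [-1/9, -1/3, 2/3] . (h_A, h_B, h_C) = 1

Solving yields:
  h_A = 6
  h_B = 5
  h_C = 5

Starting state is C, so the expected hitting time is h_C = 5.

Answer: 5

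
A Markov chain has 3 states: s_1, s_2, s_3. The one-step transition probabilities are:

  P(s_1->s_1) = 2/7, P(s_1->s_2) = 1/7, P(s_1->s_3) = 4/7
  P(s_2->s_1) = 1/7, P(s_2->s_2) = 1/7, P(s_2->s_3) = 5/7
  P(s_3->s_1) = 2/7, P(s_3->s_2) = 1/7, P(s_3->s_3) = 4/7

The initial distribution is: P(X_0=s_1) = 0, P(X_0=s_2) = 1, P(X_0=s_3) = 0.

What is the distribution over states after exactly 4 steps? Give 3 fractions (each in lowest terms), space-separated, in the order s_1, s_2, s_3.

Answer: 13/49 1/7 29/49

Derivation:
Propagating the distribution step by step (d_{t+1} = d_t * P):
d_0 = (s_1=0, s_2=1, s_3=0)
  d_1[s_1] = 0*2/7 + 1*1/7 + 0*2/7 = 1/7
  d_1[s_2] = 0*1/7 + 1*1/7 + 0*1/7 = 1/7
  d_1[s_3] = 0*4/7 + 1*5/7 + 0*4/7 = 5/7
d_1 = (s_1=1/7, s_2=1/7, s_3=5/7)
  d_2[s_1] = 1/7*2/7 + 1/7*1/7 + 5/7*2/7 = 13/49
  d_2[s_2] = 1/7*1/7 + 1/7*1/7 + 5/7*1/7 = 1/7
  d_2[s_3] = 1/7*4/7 + 1/7*5/7 + 5/7*4/7 = 29/49
d_2 = (s_1=13/49, s_2=1/7, s_3=29/49)
  d_3[s_1] = 13/49*2/7 + 1/7*1/7 + 29/49*2/7 = 13/49
  d_3[s_2] = 13/49*1/7 + 1/7*1/7 + 29/49*1/7 = 1/7
  d_3[s_3] = 13/49*4/7 + 1/7*5/7 + 29/49*4/7 = 29/49
d_3 = (s_1=13/49, s_2=1/7, s_3=29/49)
  d_4[s_1] = 13/49*2/7 + 1/7*1/7 + 29/49*2/7 = 13/49
  d_4[s_2] = 13/49*1/7 + 1/7*1/7 + 29/49*1/7 = 1/7
  d_4[s_3] = 13/49*4/7 + 1/7*5/7 + 29/49*4/7 = 29/49
d_4 = (s_1=13/49, s_2=1/7, s_3=29/49)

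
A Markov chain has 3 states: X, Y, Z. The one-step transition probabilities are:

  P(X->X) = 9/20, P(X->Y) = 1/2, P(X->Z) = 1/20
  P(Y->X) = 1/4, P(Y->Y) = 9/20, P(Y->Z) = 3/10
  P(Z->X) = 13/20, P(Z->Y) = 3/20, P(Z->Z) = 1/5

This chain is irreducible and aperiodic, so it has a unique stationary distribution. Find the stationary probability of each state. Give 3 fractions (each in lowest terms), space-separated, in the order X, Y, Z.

Answer: 79/196 163/392 71/392

Derivation:
The stationary distribution satisfies pi = pi * P, i.e.:
  pi_X = 9/20*pi_X + 1/4*pi_Y + 13/20*pi_Z
  pi_Y = 1/2*pi_X + 9/20*pi_Y + 3/20*pi_Z
  pi_Z = 1/20*pi_X + 3/10*pi_Y + 1/5*pi_Z
with normalization: pi_X + pi_Y + pi_Z = 1.

Using the first 2 balance equations plus normalization, the linear system A*pi = b is:
  [-11/20, 1/4, 13/20] . pi = 0
  [1/2, -11/20, 3/20] . pi = 0
  [1, 1, 1] . pi = 1

Solving yields:
  pi_X = 79/196
  pi_Y = 163/392
  pi_Z = 71/392

Verification (pi * P):
  79/196*9/20 + 163/392*1/4 + 71/392*13/20 = 79/196 = pi_X  (ok)
  79/196*1/2 + 163/392*9/20 + 71/392*3/20 = 163/392 = pi_Y  (ok)
  79/196*1/20 + 163/392*3/10 + 71/392*1/5 = 71/392 = pi_Z  (ok)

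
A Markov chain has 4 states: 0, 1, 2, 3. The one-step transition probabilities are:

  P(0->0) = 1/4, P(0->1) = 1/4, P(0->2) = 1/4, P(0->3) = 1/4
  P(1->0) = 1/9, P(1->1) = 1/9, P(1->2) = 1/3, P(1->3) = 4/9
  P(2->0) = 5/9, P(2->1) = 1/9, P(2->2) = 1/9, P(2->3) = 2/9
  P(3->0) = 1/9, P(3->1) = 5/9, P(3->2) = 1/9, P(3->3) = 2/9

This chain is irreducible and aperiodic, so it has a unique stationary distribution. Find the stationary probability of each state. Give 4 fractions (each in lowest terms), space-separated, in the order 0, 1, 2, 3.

Answer: 124/529 144/529 108/529 153/529

Derivation:
The stationary distribution satisfies pi = pi * P, i.e.:
  pi_0 = 1/4*pi_0 + 1/9*pi_1 + 5/9*pi_2 + 1/9*pi_3
  pi_1 = 1/4*pi_0 + 1/9*pi_1 + 1/9*pi_2 + 5/9*pi_3
  pi_2 = 1/4*pi_0 + 1/3*pi_1 + 1/9*pi_2 + 1/9*pi_3
  pi_3 = 1/4*pi_0 + 4/9*pi_1 + 2/9*pi_2 + 2/9*pi_3
with normalization: pi_0 + pi_1 + pi_2 + pi_3 = 1.

Using the first 3 balance equations plus normalization, the linear system A*pi = b is:
  [-3/4, 1/9, 5/9, 1/9] . pi = 0
  [1/4, -8/9, 1/9, 5/9] . pi = 0
  [1/4, 1/3, -8/9, 1/9] . pi = 0
  [1, 1, 1, 1] . pi = 1

Solving yields:
  pi_0 = 124/529
  pi_1 = 144/529
  pi_2 = 108/529
  pi_3 = 153/529

Verification (pi * P):
  124/529*1/4 + 144/529*1/9 + 108/529*5/9 + 153/529*1/9 = 124/529 = pi_0  (ok)
  124/529*1/4 + 144/529*1/9 + 108/529*1/9 + 153/529*5/9 = 144/529 = pi_1  (ok)
  124/529*1/4 + 144/529*1/3 + 108/529*1/9 + 153/529*1/9 = 108/529 = pi_2  (ok)
  124/529*1/4 + 144/529*4/9 + 108/529*2/9 + 153/529*2/9 = 153/529 = pi_3  (ok)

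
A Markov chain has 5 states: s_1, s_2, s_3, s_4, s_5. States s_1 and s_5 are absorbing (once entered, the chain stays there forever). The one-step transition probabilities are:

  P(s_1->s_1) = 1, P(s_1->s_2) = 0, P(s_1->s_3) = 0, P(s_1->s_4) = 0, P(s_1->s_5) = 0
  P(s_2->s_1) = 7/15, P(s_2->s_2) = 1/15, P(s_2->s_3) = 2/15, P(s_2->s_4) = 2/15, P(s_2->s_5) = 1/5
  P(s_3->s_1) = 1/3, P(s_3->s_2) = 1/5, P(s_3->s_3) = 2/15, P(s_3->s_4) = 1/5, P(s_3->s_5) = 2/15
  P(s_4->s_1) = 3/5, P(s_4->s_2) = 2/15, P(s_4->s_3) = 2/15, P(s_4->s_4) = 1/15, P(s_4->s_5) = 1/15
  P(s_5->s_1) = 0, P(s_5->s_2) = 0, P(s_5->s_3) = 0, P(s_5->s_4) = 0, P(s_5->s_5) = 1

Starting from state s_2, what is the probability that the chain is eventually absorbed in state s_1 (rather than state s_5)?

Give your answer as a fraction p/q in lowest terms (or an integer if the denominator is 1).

Answer: 35/48

Derivation:
Let a_i = P(absorbed in s_1 | start in state i).
Boundary conditions: a_s_1 = 1, a_s_5 = 0.
For each transient state i, a_i = sum_j P(i->j) * a_j:
  a_s_2 = 7/15*a_s_1 + 1/15*a_s_2 + 2/15*a_s_3 + 2/15*a_s_4 + 1/5*a_s_5
  a_s_3 = 1/3*a_s_1 + 1/5*a_s_2 + 2/15*a_s_3 + 1/5*a_s_4 + 2/15*a_s_5
  a_s_4 = 3/5*a_s_1 + 2/15*a_s_2 + 2/15*a_s_3 + 1/15*a_s_4 + 1/15*a_s_5

Substituting a_s_1 = 1 and a_s_5 = 0, rearrange to (I - Q) a = r where r[i] = P(i -> s_1):
  [14/15, -2/15, -2/15] . (a_s_2, a_s_3, a_s_4) = 7/15
  [-1/5, 13/15, -1/5] . (a_s_2, a_s_3, a_s_4) = 1/3
  [-2/15, -2/15, 14/15] . (a_s_2, a_s_3, a_s_4) = 3/5

Solving yields:
  a_s_2 = 35/48
  a_s_3 = 3/4
  a_s_4 = 41/48

Starting state is s_2, so the absorption probability is a_s_2 = 35/48.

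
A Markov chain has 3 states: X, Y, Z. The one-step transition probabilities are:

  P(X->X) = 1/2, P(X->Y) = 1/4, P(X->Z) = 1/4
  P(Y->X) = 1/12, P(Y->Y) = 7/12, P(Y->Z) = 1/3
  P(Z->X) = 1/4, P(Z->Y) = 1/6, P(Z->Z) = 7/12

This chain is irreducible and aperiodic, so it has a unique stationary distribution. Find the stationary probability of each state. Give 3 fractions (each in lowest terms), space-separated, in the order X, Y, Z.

Answer: 17/65 21/65 27/65

Derivation:
The stationary distribution satisfies pi = pi * P, i.e.:
  pi_X = 1/2*pi_X + 1/12*pi_Y + 1/4*pi_Z
  pi_Y = 1/4*pi_X + 7/12*pi_Y + 1/6*pi_Z
  pi_Z = 1/4*pi_X + 1/3*pi_Y + 7/12*pi_Z
with normalization: pi_X + pi_Y + pi_Z = 1.

Using the first 2 balance equations plus normalization, the linear system A*pi = b is:
  [-1/2, 1/12, 1/4] . pi = 0
  [1/4, -5/12, 1/6] . pi = 0
  [1, 1, 1] . pi = 1

Solving yields:
  pi_X = 17/65
  pi_Y = 21/65
  pi_Z = 27/65

Verification (pi * P):
  17/65*1/2 + 21/65*1/12 + 27/65*1/4 = 17/65 = pi_X  (ok)
  17/65*1/4 + 21/65*7/12 + 27/65*1/6 = 21/65 = pi_Y  (ok)
  17/65*1/4 + 21/65*1/3 + 27/65*7/12 = 27/65 = pi_Z  (ok)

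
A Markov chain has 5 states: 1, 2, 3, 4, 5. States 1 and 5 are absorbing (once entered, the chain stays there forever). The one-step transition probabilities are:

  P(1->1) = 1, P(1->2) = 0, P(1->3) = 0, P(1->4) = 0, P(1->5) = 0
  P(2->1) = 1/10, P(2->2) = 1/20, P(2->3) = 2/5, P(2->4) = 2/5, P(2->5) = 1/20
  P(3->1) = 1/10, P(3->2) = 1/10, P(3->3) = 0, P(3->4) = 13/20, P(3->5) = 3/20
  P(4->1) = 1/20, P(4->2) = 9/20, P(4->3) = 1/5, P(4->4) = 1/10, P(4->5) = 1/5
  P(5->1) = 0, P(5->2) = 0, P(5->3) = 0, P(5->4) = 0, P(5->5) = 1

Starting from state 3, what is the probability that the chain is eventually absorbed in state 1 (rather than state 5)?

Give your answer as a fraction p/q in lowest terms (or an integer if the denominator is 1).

Answer: 1109/3124

Derivation:
Let a_i = P(absorbed in 1 | start in state i).
Boundary conditions: a_1 = 1, a_5 = 0.
For each transient state i, a_i = sum_j P(i->j) * a_j:
  a_2 = 1/10*a_1 + 1/20*a_2 + 2/5*a_3 + 2/5*a_4 + 1/20*a_5
  a_3 = 1/10*a_1 + 1/10*a_2 + 0*a_3 + 13/20*a_4 + 3/20*a_5
  a_4 = 1/20*a_1 + 9/20*a_2 + 1/5*a_3 + 1/10*a_4 + 1/5*a_5

Substituting a_1 = 1 and a_5 = 0, rearrange to (I - Q) a = r where r[i] = P(i -> 1):
  [19/20, -2/5, -2/5] . (a_2, a_3, a_4) = 1/10
  [-1/10, 1, -13/20] . (a_2, a_3, a_4) = 1/10
  [-9/20, -1/5, 9/10] . (a_2, a_3, a_4) = 1/20

Solving yields:
  a_2 = 28/71
  a_3 = 1109/3124
  a_4 = 259/781

Starting state is 3, so the absorption probability is a_3 = 1109/3124.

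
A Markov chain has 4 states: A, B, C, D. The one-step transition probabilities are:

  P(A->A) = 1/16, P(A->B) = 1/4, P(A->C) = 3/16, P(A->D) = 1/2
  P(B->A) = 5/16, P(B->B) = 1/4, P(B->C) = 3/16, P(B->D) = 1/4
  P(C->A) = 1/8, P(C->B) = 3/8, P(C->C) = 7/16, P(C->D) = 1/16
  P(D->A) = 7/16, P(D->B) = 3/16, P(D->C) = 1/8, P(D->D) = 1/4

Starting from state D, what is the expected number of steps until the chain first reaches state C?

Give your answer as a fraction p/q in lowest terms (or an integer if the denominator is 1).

Answer: 1328/209

Derivation:
Let h_i = expected steps to first reach C from state i.
Boundary: h_C = 0.
First-step equations for the other states:
  h_A = 1 + 1/16*h_A + 1/4*h_B + 3/16*h_C + 1/2*h_D
  h_B = 1 + 5/16*h_A + 1/4*h_B + 3/16*h_C + 1/4*h_D
  h_D = 1 + 7/16*h_A + 3/16*h_B + 1/8*h_C + 1/4*h_D

Substituting h_C = 0 and rearranging gives the linear system (I - Q) h = 1:
  [15/16, -1/4, -1/2] . (h_A, h_B, h_D) = 1
  [-5/16, 3/4, -1/4] . (h_A, h_B, h_D) = 1
  [-7/16, -3/16, 3/4] . (h_A, h_B, h_D) = 1

Solving yields:
  h_A = 1264/209
  h_B = 1248/209
  h_D = 1328/209

Starting state is D, so the expected hitting time is h_D = 1328/209.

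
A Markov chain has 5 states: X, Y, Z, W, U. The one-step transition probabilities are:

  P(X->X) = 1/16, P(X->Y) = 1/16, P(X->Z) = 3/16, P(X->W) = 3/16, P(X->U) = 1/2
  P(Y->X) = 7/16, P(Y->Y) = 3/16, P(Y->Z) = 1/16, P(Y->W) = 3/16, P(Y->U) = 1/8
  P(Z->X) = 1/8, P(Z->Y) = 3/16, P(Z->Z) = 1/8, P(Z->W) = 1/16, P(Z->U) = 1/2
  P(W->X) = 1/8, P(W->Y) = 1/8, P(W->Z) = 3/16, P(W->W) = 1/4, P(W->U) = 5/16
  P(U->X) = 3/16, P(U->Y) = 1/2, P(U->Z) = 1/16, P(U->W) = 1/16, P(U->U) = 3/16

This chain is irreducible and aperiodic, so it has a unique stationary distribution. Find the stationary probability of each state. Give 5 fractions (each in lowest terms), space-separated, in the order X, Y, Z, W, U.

The stationary distribution satisfies pi = pi * P, i.e.:
  pi_X = 1/16*pi_X + 7/16*pi_Y + 1/8*pi_Z + 1/8*pi_W + 3/16*pi_U
  pi_Y = 1/16*pi_X + 3/16*pi_Y + 3/16*pi_Z + 1/8*pi_W + 1/2*pi_U
  pi_Z = 3/16*pi_X + 1/16*pi_Y + 1/8*pi_Z + 3/16*pi_W + 1/16*pi_U
  pi_W = 3/16*pi_X + 3/16*pi_Y + 1/16*pi_Z + 1/4*pi_W + 1/16*pi_U
  pi_U = 1/2*pi_X + 1/8*pi_Y + 1/2*pi_Z + 5/16*pi_W + 3/16*pi_U
with normalization: pi_X + pi_Y + pi_Z + pi_W + pi_U = 1.

Using the first 4 balance equations plus normalization, the linear system A*pi = b is:
  [-15/16, 7/16, 1/8, 1/8, 3/16] . pi = 0
  [1/16, -13/16, 3/16, 1/8, 1/2] . pi = 0
  [3/16, 1/16, -7/8, 3/16, 1/16] . pi = 0
  [3/16, 3/16, 1/16, -3/4, 1/16] . pi = 0
  [1, 1, 1, 1, 1] . pi = 1

Solving yields:
  pi_X = 17561/85116
  pi_Y = 6905/28372
  pi_Z = 4837/42558
  pi_W = 3109/21279
  pi_U = 12365/42558

Verification (pi * P):
  17561/85116*1/16 + 6905/28372*7/16 + 4837/42558*1/8 + 3109/21279*1/8 + 12365/42558*3/16 = 17561/85116 = pi_X  (ok)
  17561/85116*1/16 + 6905/28372*3/16 + 4837/42558*3/16 + 3109/21279*1/8 + 12365/42558*1/2 = 6905/28372 = pi_Y  (ok)
  17561/85116*3/16 + 6905/28372*1/16 + 4837/42558*1/8 + 3109/21279*3/16 + 12365/42558*1/16 = 4837/42558 = pi_Z  (ok)
  17561/85116*3/16 + 6905/28372*3/16 + 4837/42558*1/16 + 3109/21279*1/4 + 12365/42558*1/16 = 3109/21279 = pi_W  (ok)
  17561/85116*1/2 + 6905/28372*1/8 + 4837/42558*1/2 + 3109/21279*5/16 + 12365/42558*3/16 = 12365/42558 = pi_U  (ok)

Answer: 17561/85116 6905/28372 4837/42558 3109/21279 12365/42558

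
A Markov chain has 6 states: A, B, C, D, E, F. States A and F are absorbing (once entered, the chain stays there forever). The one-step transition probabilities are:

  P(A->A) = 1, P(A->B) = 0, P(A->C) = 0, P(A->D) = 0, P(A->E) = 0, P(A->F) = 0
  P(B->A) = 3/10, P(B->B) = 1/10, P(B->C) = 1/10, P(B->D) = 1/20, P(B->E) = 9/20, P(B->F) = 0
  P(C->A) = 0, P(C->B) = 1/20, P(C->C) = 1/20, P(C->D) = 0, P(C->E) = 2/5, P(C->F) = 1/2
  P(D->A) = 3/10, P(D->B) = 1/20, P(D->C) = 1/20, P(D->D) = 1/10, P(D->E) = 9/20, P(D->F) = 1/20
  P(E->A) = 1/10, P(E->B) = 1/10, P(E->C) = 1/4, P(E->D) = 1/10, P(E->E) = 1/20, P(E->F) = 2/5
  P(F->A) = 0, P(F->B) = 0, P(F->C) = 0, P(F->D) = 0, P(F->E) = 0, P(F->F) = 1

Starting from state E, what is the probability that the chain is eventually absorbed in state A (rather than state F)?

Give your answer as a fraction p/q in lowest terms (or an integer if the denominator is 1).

Answer: 21422/88235

Derivation:
Let a_i = P(absorbed in A | start in state i).
Boundary conditions: a_A = 1, a_F = 0.
For each transient state i, a_i = sum_j P(i->j) * a_j:
  a_B = 3/10*a_A + 1/10*a_B + 1/10*a_C + 1/20*a_D + 9/20*a_E + 0*a_F
  a_C = 0*a_A + 1/20*a_B + 1/20*a_C + 0*a_D + 2/5*a_E + 1/2*a_F
  a_D = 3/10*a_A + 1/20*a_B + 1/20*a_C + 1/10*a_D + 9/20*a_E + 1/20*a_F
  a_E = 1/10*a_A + 1/10*a_B + 1/4*a_C + 1/10*a_D + 1/20*a_E + 2/5*a_F

Substituting a_A = 1 and a_F = 0, rearrange to (I - Q) a = r where r[i] = P(i -> A):
  [9/10, -1/10, -1/20, -9/20] . (a_B, a_C, a_D, a_E) = 3/10
  [-1/20, 19/20, 0, -2/5] . (a_B, a_C, a_D, a_E) = 0
  [-1/20, -1/20, 9/10, -9/20] . (a_B, a_C, a_D, a_E) = 3/10
  [-1/10, -1/4, -1/10, 19/20] . (a_B, a_C, a_D, a_E) = 1/10

Solving yields:
  a_B = 8756/17647
  a_C = 11324/88235
  a_D = 43184/88235
  a_E = 21422/88235

Starting state is E, so the absorption probability is a_E = 21422/88235.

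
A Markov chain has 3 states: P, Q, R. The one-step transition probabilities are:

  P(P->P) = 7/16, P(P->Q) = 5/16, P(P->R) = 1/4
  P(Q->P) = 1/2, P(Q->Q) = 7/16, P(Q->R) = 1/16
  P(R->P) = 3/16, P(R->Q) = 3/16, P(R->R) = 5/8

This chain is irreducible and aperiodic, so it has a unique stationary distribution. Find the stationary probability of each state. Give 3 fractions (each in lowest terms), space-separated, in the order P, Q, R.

The stationary distribution satisfies pi = pi * P, i.e.:
  pi_P = 7/16*pi_P + 1/2*pi_Q + 3/16*pi_R
  pi_Q = 5/16*pi_P + 7/16*pi_Q + 3/16*pi_R
  pi_R = 1/4*pi_P + 1/16*pi_Q + 5/8*pi_R
with normalization: pi_P + pi_Q + pi_R = 1.

Using the first 2 balance equations plus normalization, the linear system A*pi = b is:
  [-9/16, 1/2, 3/16] . pi = 0
  [5/16, -9/16, 3/16] . pi = 0
  [1, 1, 1] . pi = 1

Solving yields:
  pi_P = 51/134
  pi_Q = 21/67
  pi_R = 41/134

Verification (pi * P):
  51/134*7/16 + 21/67*1/2 + 41/134*3/16 = 51/134 = pi_P  (ok)
  51/134*5/16 + 21/67*7/16 + 41/134*3/16 = 21/67 = pi_Q  (ok)
  51/134*1/4 + 21/67*1/16 + 41/134*5/8 = 41/134 = pi_R  (ok)

Answer: 51/134 21/67 41/134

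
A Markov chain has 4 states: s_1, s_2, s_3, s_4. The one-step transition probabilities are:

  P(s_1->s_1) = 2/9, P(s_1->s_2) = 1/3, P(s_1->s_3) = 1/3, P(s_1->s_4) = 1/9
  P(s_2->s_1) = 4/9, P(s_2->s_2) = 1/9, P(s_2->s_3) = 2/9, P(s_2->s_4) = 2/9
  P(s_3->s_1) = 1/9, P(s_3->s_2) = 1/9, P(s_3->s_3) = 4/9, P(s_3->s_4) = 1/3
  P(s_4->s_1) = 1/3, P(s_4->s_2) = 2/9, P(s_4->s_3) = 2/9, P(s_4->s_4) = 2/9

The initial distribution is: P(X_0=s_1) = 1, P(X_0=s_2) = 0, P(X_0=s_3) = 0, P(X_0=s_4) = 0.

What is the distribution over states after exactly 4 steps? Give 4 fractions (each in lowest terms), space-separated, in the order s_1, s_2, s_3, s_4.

Answer: 1676/6561 1261/6561 2113/6561 1511/6561

Derivation:
Propagating the distribution step by step (d_{t+1} = d_t * P):
d_0 = (s_1=1, s_2=0, s_3=0, s_4=0)
  d_1[s_1] = 1*2/9 + 0*4/9 + 0*1/9 + 0*1/3 = 2/9
  d_1[s_2] = 1*1/3 + 0*1/9 + 0*1/9 + 0*2/9 = 1/3
  d_1[s_3] = 1*1/3 + 0*2/9 + 0*4/9 + 0*2/9 = 1/3
  d_1[s_4] = 1*1/9 + 0*2/9 + 0*1/3 + 0*2/9 = 1/9
d_1 = (s_1=2/9, s_2=1/3, s_3=1/3, s_4=1/9)
  d_2[s_1] = 2/9*2/9 + 1/3*4/9 + 1/3*1/9 + 1/9*1/3 = 22/81
  d_2[s_2] = 2/9*1/3 + 1/3*1/9 + 1/3*1/9 + 1/9*2/9 = 14/81
  d_2[s_3] = 2/9*1/3 + 1/3*2/9 + 1/3*4/9 + 1/9*2/9 = 26/81
  d_2[s_4] = 2/9*1/9 + 1/3*2/9 + 1/3*1/3 + 1/9*2/9 = 19/81
d_2 = (s_1=22/81, s_2=14/81, s_3=26/81, s_4=19/81)
  d_3[s_1] = 22/81*2/9 + 14/81*4/9 + 26/81*1/9 + 19/81*1/3 = 61/243
  d_3[s_2] = 22/81*1/3 + 14/81*1/9 + 26/81*1/9 + 19/81*2/9 = 16/81
  d_3[s_3] = 22/81*1/3 + 14/81*2/9 + 26/81*4/9 + 19/81*2/9 = 236/729
  d_3[s_4] = 22/81*1/9 + 14/81*2/9 + 26/81*1/3 + 19/81*2/9 = 166/729
d_3 = (s_1=61/243, s_2=16/81, s_3=236/729, s_4=166/729)
  d_4[s_1] = 61/243*2/9 + 16/81*4/9 + 236/729*1/9 + 166/729*1/3 = 1676/6561
  d_4[s_2] = 61/243*1/3 + 16/81*1/9 + 236/729*1/9 + 166/729*2/9 = 1261/6561
  d_4[s_3] = 61/243*1/3 + 16/81*2/9 + 236/729*4/9 + 166/729*2/9 = 2113/6561
  d_4[s_4] = 61/243*1/9 + 16/81*2/9 + 236/729*1/3 + 166/729*2/9 = 1511/6561
d_4 = (s_1=1676/6561, s_2=1261/6561, s_3=2113/6561, s_4=1511/6561)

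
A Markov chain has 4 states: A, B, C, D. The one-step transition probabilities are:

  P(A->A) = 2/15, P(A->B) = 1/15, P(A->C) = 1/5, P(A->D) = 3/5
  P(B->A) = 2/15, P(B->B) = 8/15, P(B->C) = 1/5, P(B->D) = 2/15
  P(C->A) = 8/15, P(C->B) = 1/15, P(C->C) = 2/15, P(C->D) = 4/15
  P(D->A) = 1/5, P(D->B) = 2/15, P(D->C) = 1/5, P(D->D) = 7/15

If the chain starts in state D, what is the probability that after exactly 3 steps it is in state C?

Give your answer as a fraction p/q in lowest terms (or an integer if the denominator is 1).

Computing P^3 by repeated multiplication:
P^1 =
  A: [2/15, 1/15, 1/5, 3/5]
  B: [2/15, 8/15, 1/5, 2/15]
  C: [8/15, 1/15, 2/15, 4/15]
  D: [1/5, 2/15, 1/5, 7/15]
P^2 =
  A: [19/75, 31/225, 14/75, 19/45]
  B: [2/9, 73/225, 14/75, 4/15]
  C: [46/225, 26/225, 43/225, 22/45]
  D: [11/45, 4/25, 14/75, 92/225]
P^3 =
  A: [797/3375, 179/1125, 211/1125, 1408/3375]
  B: [254/1125, 796/3375, 211/1125, 1184/3375]
  C: [818/3375, 517/3375, 632/3375, 1408/3375]
  D: [794/3375, 569/3375, 211/1125, 1379/3375]

(P^3)[D -> C] = 211/1125

Answer: 211/1125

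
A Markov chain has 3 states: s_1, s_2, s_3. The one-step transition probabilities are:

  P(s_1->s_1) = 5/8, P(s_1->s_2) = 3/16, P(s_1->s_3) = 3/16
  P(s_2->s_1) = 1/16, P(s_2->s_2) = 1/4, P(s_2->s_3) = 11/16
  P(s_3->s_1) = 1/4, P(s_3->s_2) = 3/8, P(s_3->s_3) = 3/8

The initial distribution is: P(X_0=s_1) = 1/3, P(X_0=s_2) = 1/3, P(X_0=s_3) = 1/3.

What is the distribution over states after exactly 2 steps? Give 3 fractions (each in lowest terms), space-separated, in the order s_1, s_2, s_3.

Propagating the distribution step by step (d_{t+1} = d_t * P):
d_0 = (s_1=1/3, s_2=1/3, s_3=1/3)
  d_1[s_1] = 1/3*5/8 + 1/3*1/16 + 1/3*1/4 = 5/16
  d_1[s_2] = 1/3*3/16 + 1/3*1/4 + 1/3*3/8 = 13/48
  d_1[s_3] = 1/3*3/16 + 1/3*11/16 + 1/3*3/8 = 5/12
d_1 = (s_1=5/16, s_2=13/48, s_3=5/12)
  d_2[s_1] = 5/16*5/8 + 13/48*1/16 + 5/12*1/4 = 81/256
  d_2[s_2] = 5/16*3/16 + 13/48*1/4 + 5/12*3/8 = 217/768
  d_2[s_3] = 5/16*3/16 + 13/48*11/16 + 5/12*3/8 = 77/192
d_2 = (s_1=81/256, s_2=217/768, s_3=77/192)

Answer: 81/256 217/768 77/192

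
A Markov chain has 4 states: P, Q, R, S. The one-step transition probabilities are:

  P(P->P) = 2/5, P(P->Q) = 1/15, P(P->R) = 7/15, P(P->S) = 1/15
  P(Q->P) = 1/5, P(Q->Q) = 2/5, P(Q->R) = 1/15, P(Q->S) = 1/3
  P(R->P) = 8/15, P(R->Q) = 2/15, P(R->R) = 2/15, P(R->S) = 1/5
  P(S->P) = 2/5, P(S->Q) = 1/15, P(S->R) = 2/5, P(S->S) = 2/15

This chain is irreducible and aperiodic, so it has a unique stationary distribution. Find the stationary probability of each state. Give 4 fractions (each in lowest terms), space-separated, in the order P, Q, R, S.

The stationary distribution satisfies pi = pi * P, i.e.:
  pi_P = 2/5*pi_P + 1/5*pi_Q + 8/15*pi_R + 2/5*pi_S
  pi_Q = 1/15*pi_P + 2/5*pi_Q + 2/15*pi_R + 1/15*pi_S
  pi_R = 7/15*pi_P + 1/15*pi_Q + 2/15*pi_R + 2/5*pi_S
  pi_S = 1/15*pi_P + 1/3*pi_Q + 1/5*pi_R + 2/15*pi_S
with normalization: pi_P + pi_Q + pi_R + pi_S = 1.

Using the first 3 balance equations plus normalization, the linear system A*pi = b is:
  [-3/5, 1/5, 8/15, 2/5] . pi = 0
  [1/15, -3/5, 2/15, 1/15] . pi = 0
  [7/15, 1/15, -13/15, 2/5] . pi = 0
  [1, 1, 1, 1] . pi = 1

Solving yields:
  pi_P = 1205/2908
  pi_Q = 379/2908
  pi_R = 441/1454
  pi_S = 221/1454

Verification (pi * P):
  1205/2908*2/5 + 379/2908*1/5 + 441/1454*8/15 + 221/1454*2/5 = 1205/2908 = pi_P  (ok)
  1205/2908*1/15 + 379/2908*2/5 + 441/1454*2/15 + 221/1454*1/15 = 379/2908 = pi_Q  (ok)
  1205/2908*7/15 + 379/2908*1/15 + 441/1454*2/15 + 221/1454*2/5 = 441/1454 = pi_R  (ok)
  1205/2908*1/15 + 379/2908*1/3 + 441/1454*1/5 + 221/1454*2/15 = 221/1454 = pi_S  (ok)

Answer: 1205/2908 379/2908 441/1454 221/1454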